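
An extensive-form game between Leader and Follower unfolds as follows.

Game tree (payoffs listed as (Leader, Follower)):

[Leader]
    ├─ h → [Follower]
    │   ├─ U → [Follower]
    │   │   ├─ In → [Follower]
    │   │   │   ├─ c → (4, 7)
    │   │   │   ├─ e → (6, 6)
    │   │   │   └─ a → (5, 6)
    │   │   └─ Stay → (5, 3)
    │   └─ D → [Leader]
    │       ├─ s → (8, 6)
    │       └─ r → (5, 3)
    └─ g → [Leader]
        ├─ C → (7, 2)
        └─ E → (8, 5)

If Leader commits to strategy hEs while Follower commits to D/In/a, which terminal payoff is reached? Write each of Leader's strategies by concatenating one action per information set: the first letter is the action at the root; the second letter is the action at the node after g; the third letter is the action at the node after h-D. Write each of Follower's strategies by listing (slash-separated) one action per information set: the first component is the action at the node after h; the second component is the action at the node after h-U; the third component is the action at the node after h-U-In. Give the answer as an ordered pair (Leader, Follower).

Trace the play path from the root:
  Leader plays h
  Follower plays D at [h]
  Leader plays s at [h-D]
→ terminal payoff (8, 6).
(Leader's choice at the node after g is never reached on this path, so it doesn't affect the outcome.)

(8, 6)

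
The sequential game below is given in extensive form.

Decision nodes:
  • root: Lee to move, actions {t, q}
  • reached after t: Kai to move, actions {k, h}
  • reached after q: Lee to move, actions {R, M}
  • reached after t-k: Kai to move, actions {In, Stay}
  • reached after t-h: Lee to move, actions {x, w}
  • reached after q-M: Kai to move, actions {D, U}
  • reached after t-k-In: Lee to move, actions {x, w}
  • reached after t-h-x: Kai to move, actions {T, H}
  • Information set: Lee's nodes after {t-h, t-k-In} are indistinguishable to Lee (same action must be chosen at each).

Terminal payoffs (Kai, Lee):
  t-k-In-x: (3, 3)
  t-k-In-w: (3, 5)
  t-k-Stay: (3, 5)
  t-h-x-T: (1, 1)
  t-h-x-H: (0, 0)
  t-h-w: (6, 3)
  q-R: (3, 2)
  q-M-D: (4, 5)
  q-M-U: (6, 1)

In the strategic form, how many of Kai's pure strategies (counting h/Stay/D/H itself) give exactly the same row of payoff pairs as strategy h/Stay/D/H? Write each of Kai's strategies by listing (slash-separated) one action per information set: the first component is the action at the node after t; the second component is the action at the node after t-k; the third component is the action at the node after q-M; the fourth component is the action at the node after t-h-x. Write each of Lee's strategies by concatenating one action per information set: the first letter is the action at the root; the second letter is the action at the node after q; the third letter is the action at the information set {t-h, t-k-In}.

2

Row for h/Stay/D/H (columns tRx, tRw, tMx, tMw, qRx, qRw, qMx, qMw): (0,0) (6,3) (0,0) (6,3) (3,2) (3,2) (4,5) (4,5).
Under h/Stay/D/H, Kai's choice at the node after t-k can never be reached regardless of what Lee does, so varying those choices leaves every outcome unchanged.
Holding the reachable choices fixed and varying the unreachable one freely already gives 2 equivalent strategies.
No other strategy reproduces this row, so those 2 are the full class: h/In/D/H, h/Stay/D/H.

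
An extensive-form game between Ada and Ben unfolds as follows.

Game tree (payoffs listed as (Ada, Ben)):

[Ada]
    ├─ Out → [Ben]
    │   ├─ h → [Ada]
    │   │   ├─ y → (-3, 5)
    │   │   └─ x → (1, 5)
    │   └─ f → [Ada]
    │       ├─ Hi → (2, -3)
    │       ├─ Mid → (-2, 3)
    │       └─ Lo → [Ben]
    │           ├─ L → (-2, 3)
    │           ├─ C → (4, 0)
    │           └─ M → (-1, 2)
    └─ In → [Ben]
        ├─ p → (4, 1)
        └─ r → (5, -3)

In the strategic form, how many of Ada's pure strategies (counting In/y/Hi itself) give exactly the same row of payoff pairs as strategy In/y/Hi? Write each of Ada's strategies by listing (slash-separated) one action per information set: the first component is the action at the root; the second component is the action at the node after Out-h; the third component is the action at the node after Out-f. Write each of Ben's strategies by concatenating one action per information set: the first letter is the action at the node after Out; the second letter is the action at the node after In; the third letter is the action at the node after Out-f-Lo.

Row for In/y/Hi (columns hpL, hpC, hpM, hrL, hrC, hrM, fpL, fpC, fpM, frL, frC, frM): (4,1) (4,1) (4,1) (5,-3) (5,-3) (5,-3) (4,1) (4,1) (4,1) (5,-3) (5,-3) (5,-3).
Under In/y/Hi, Ada's choice at the node after Out-h and at the node after Out-f can never be reached regardless of what Ben does, so varying those choices leaves every outcome unchanged.
Holding the reachable choices fixed and varying the unreachable ones freely already gives 2 × 3 = 6 equivalent strategies.
No other strategy reproduces this row, so those 6 are the full class: In/y/Hi, In/y/Mid, In/y/Lo, In/x/Hi, In/x/Mid, In/x/Lo.

6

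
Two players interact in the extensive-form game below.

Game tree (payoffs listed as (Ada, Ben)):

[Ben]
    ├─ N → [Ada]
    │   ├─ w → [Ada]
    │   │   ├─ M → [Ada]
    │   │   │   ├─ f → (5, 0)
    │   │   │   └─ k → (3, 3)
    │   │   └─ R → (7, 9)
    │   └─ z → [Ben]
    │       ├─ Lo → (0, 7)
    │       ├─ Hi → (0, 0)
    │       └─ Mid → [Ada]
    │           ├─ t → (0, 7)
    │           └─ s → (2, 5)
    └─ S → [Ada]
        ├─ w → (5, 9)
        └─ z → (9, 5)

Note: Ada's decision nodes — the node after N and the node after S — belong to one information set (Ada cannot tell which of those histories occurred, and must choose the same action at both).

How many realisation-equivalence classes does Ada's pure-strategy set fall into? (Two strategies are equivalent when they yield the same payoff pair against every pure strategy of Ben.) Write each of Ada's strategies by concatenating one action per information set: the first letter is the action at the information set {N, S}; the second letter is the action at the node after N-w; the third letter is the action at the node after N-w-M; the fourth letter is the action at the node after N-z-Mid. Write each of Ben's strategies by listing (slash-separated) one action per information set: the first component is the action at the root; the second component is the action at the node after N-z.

Ada has 16 pure strategies: wMft, wMfs, wMkt, wMks, wRft, wRfs, wRkt, wRks, zMft, zMfs, zMkt, zMks, zRft, zRfs, zRkt, zRks. Columns: N/Lo, N/Hi, N/Mid, S/Lo, S/Hi, S/Mid.
{wMft, wMfs} → row (5,0) (5,0) (5,0) (5,9) (5,9) (5,9)
{wMkt, wMks} → row (3,3) (3,3) (3,3) (5,9) (5,9) (5,9)
{wRft, wRfs, wRkt, wRks} → row (7,9) (7,9) (7,9) (5,9) (5,9) (5,9)
{zMft, zMkt, zRft, zRkt} → row (0,7) (0,0) (0,7) (9,5) (9,5) (9,5)
{zMfs, zMks, zRfs, zRks} → row (0,7) (0,0) (2,5) (9,5) (9,5) (9,5)
That's 5 distinct rows out of 16 strategies.

5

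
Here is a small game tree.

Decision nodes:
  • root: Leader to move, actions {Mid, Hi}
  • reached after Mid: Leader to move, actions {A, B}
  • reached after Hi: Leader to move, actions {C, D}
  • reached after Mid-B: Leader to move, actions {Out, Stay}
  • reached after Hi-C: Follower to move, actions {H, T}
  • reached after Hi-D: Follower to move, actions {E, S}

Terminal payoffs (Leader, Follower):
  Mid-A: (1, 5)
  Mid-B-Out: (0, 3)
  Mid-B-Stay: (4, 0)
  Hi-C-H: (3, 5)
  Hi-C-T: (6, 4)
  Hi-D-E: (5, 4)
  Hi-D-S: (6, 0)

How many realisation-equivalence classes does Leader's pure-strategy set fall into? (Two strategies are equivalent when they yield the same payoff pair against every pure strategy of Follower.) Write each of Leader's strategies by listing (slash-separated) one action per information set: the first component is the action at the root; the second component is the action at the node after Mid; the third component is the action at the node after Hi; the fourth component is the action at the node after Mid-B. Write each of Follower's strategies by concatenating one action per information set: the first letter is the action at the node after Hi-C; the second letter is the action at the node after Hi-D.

Leader has 16 pure strategies: Mid/A/C/Out, Mid/A/C/Stay, Mid/A/D/Out, Mid/A/D/Stay, Mid/B/C/Out, Mid/B/C/Stay, Mid/B/D/Out, Mid/B/D/Stay, Hi/A/C/Out, Hi/A/C/Stay, Hi/A/D/Out, Hi/A/D/Stay, Hi/B/C/Out, Hi/B/C/Stay, Hi/B/D/Out, Hi/B/D/Stay. Columns: HE, HS, TE, TS.
{Mid/A/C/Out, Mid/A/C/Stay, Mid/A/D/Out, Mid/A/D/Stay} → row (1,5) (1,5) (1,5) (1,5)
{Mid/B/C/Out, Mid/B/D/Out} → row (0,3) (0,3) (0,3) (0,3)
{Mid/B/C/Stay, Mid/B/D/Stay} → row (4,0) (4,0) (4,0) (4,0)
{Hi/A/C/Out, Hi/A/C/Stay, Hi/B/C/Out, Hi/B/C/Stay} → row (3,5) (3,5) (6,4) (6,4)
{Hi/A/D/Out, Hi/A/D/Stay, Hi/B/D/Out, Hi/B/D/Stay} → row (5,4) (6,0) (5,4) (6,0)
That's 5 distinct rows out of 16 strategies.

5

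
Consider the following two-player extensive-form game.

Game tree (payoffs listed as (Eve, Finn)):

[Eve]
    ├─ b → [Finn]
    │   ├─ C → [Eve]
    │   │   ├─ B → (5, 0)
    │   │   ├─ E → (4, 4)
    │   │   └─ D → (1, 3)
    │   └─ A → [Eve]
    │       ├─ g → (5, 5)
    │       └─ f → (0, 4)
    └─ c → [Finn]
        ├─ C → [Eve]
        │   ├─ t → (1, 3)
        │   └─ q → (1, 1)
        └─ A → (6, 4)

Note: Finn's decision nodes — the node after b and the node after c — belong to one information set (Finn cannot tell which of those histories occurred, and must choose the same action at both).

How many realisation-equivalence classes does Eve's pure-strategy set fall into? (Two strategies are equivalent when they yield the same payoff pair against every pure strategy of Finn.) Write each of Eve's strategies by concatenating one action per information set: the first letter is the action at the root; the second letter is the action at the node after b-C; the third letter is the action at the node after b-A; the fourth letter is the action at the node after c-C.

Eve has 24 pure strategies: bBgt, bBgq, bBft, bBfq, bEgt, bEgq, bEft, bEfq, bDgt, bDgq, bDft, bDfq, cBgt, cBgq, cBft, cBfq, cEgt, cEgq, cEft, cEfq, cDgt, cDgq, cDft, cDfq. Columns: C, A.
{bBgt, bBgq} → row (5,0) (5,5)
{bBft, bBfq} → row (5,0) (0,4)
{bEgt, bEgq} → row (4,4) (5,5)
{bEft, bEfq} → row (4,4) (0,4)
{bDgt, bDgq} → row (1,3) (5,5)
{bDft, bDfq} → row (1,3) (0,4)
{cBgt, cBft, cEgt, cEft, cDgt, cDft} → row (1,3) (6,4)
{cBgq, cBfq, cEgq, cEfq, cDgq, cDfq} → row (1,1) (6,4)
That's 8 distinct rows out of 24 strategies.

8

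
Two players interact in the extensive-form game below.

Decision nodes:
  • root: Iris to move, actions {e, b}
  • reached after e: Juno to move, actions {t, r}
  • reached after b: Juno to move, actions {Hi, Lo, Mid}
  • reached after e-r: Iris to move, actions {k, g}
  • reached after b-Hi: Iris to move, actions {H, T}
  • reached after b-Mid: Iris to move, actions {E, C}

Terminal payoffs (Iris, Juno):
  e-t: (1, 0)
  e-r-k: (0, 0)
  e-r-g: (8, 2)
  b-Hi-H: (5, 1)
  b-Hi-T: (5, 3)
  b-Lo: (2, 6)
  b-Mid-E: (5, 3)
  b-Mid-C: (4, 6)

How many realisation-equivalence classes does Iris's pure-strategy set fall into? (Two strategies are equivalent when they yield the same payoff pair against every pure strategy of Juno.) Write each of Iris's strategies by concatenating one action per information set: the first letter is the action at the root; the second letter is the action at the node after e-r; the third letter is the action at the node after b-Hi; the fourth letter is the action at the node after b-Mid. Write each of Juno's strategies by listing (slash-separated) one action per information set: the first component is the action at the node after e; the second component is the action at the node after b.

Iris has 16 pure strategies: ekHE, ekHC, ekTE, ekTC, egHE, egHC, egTE, egTC, bkHE, bkHC, bkTE, bkTC, bgHE, bgHC, bgTE, bgTC. Columns: t/Hi, t/Lo, t/Mid, r/Hi, r/Lo, r/Mid.
{ekHE, ekHC, ekTE, ekTC} → row (1,0) (1,0) (1,0) (0,0) (0,0) (0,0)
{egHE, egHC, egTE, egTC} → row (1,0) (1,0) (1,0) (8,2) (8,2) (8,2)
{bkHE, bgHE} → row (5,1) (2,6) (5,3) (5,1) (2,6) (5,3)
{bkHC, bgHC} → row (5,1) (2,6) (4,6) (5,1) (2,6) (4,6)
{bkTE, bgTE} → row (5,3) (2,6) (5,3) (5,3) (2,6) (5,3)
{bkTC, bgTC} → row (5,3) (2,6) (4,6) (5,3) (2,6) (4,6)
That's 6 distinct rows out of 16 strategies.

6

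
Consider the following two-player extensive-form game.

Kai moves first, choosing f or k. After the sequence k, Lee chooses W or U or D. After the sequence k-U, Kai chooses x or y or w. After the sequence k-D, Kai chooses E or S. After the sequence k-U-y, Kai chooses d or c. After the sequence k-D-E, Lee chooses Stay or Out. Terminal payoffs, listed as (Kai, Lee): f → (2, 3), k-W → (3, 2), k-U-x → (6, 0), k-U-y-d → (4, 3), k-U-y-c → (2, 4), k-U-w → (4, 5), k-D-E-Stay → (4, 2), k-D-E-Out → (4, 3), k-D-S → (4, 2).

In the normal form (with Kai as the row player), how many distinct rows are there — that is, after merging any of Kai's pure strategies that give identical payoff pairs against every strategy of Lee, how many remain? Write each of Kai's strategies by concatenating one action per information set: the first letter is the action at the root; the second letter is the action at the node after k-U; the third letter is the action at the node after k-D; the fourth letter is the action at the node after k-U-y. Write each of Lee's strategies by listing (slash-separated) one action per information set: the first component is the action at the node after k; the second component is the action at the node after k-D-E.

Kai has 24 pure strategies: fxEd, fxEc, fxSd, fxSc, fyEd, fyEc, fySd, fySc, fwEd, fwEc, fwSd, fwSc, kxEd, kxEc, kxSd, kxSc, kyEd, kyEc, kySd, kySc, kwEd, kwEc, kwSd, kwSc. Columns: W/Stay, W/Out, U/Stay, U/Out, D/Stay, D/Out.
{fxEd, fxEc, fxSd, fxSc, fyEd, fyEc, fySd, fySc, fwEd, fwEc, fwSd, fwSc} → row (2,3) (2,3) (2,3) (2,3) (2,3) (2,3)
{kxEd, kxEc} → row (3,2) (3,2) (6,0) (6,0) (4,2) (4,3)
{kxSd, kxSc} → row (3,2) (3,2) (6,0) (6,0) (4,2) (4,2)
{kyEd} → row (3,2) (3,2) (4,3) (4,3) (4,2) (4,3)
{kyEc} → row (3,2) (3,2) (2,4) (2,4) (4,2) (4,3)
{kySd} → row (3,2) (3,2) (4,3) (4,3) (4,2) (4,2)
{kySc} → row (3,2) (3,2) (2,4) (2,4) (4,2) (4,2)
{kwEd, kwEc} → row (3,2) (3,2) (4,5) (4,5) (4,2) (4,3)
{kwSd, kwSc} → row (3,2) (3,2) (4,5) (4,5) (4,2) (4,2)
That's 9 distinct rows out of 24 strategies.

9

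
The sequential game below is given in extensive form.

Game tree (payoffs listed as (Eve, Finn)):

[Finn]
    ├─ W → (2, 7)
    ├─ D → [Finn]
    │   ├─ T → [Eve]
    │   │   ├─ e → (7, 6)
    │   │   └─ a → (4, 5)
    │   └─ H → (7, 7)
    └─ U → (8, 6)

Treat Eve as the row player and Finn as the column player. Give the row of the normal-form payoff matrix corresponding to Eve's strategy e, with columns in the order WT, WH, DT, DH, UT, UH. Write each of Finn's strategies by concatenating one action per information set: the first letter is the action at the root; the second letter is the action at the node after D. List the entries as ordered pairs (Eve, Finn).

vs WT: Finn plays W → (2, 7)
vs WH: Finn plays W → (2, 7)
vs DT: Finn plays D → Finn plays T at [D] → Eve plays e at [D-T] → (7, 6)
vs DH: Finn plays D → Finn plays H at [D] → (7, 7)
vs UT: Finn plays U → (8, 6)
vs UH: Finn plays U → (8, 6)

(2,7) (2,7) (7,6) (7,7) (8,6) (8,6)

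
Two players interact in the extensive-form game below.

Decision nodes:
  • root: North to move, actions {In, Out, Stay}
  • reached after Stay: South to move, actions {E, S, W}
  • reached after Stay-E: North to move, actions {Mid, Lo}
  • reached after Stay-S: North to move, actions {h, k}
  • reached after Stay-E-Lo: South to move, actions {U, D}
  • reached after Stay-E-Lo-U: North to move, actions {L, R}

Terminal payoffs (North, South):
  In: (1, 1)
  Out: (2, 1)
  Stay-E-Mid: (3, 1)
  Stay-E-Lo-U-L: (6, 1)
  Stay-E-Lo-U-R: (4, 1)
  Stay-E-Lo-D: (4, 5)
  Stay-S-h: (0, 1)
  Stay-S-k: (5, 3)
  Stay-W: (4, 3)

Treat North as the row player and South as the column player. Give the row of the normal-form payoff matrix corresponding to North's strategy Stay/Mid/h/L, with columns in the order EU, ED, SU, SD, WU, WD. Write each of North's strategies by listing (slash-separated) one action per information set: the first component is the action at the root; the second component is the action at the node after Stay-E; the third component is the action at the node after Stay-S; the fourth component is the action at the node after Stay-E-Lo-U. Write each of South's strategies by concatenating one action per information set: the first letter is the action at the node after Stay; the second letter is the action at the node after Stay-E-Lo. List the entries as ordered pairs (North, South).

vs EU: North plays Stay → South plays E at [Stay] → North plays Mid at [Stay-E] → (3, 1)
vs ED: North plays Stay → South plays E at [Stay] → North plays Mid at [Stay-E] → (3, 1)
vs SU: North plays Stay → South plays S at [Stay] → North plays h at [Stay-S] → (0, 1)
vs SD: North plays Stay → South plays S at [Stay] → North plays h at [Stay-S] → (0, 1)
vs WU: North plays Stay → South plays W at [Stay] → (4, 3)
vs WD: North plays Stay → South plays W at [Stay] → (4, 3)

(3,1) (3,1) (0,1) (0,1) (4,3) (4,3)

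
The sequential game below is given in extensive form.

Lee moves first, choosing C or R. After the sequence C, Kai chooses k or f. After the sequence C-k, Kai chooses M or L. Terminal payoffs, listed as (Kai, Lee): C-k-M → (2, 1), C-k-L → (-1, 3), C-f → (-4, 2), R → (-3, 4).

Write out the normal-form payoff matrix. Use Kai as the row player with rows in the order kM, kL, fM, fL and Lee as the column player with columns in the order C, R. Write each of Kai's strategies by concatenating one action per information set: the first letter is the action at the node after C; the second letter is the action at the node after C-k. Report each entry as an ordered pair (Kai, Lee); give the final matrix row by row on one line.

kM: (2,1) (-3,4) | kL: (-1,3) (-3,4) | fM: (-4,2) (-3,4) | fL: (-4,2) (-3,4)

            C        R
  kM    (2,1)   (-3,4)
  kL   (-1,3)   (-3,4)
  fM   (-4,2)   (-3,4)
  fL   (-4,2)   (-3,4)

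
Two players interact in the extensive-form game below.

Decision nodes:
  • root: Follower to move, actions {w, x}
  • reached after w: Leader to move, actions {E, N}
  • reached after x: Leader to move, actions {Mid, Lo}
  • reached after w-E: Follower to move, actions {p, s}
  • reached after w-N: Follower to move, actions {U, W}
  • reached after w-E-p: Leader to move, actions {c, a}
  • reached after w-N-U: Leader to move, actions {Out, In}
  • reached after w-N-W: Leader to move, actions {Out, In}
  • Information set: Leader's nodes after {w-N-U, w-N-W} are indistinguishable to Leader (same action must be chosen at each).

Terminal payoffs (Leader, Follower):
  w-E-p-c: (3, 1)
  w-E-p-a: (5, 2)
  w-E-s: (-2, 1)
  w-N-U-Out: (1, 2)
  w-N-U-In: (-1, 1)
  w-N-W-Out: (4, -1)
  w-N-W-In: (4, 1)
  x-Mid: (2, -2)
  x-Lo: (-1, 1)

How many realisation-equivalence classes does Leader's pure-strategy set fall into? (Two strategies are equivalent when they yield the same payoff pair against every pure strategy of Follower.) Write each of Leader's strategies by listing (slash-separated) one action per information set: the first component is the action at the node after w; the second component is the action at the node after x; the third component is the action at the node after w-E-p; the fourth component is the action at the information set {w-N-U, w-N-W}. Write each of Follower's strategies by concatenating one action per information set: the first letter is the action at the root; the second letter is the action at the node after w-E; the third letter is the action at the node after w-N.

8

Leader has 16 pure strategies: E/Mid/c/Out, E/Mid/c/In, E/Mid/a/Out, E/Mid/a/In, E/Lo/c/Out, E/Lo/c/In, E/Lo/a/Out, E/Lo/a/In, N/Mid/c/Out, N/Mid/c/In, N/Mid/a/Out, N/Mid/a/In, N/Lo/c/Out, N/Lo/c/In, N/Lo/a/Out, N/Lo/a/In. Columns: wpU, wpW, wsU, wsW, xpU, xpW, xsU, xsW.
{E/Mid/c/Out, E/Mid/c/In} → row (3,1) (3,1) (-2,1) (-2,1) (2,-2) (2,-2) (2,-2) (2,-2)
{E/Mid/a/Out, E/Mid/a/In} → row (5,2) (5,2) (-2,1) (-2,1) (2,-2) (2,-2) (2,-2) (2,-2)
{E/Lo/c/Out, E/Lo/c/In} → row (3,1) (3,1) (-2,1) (-2,1) (-1,1) (-1,1) (-1,1) (-1,1)
{E/Lo/a/Out, E/Lo/a/In} → row (5,2) (5,2) (-2,1) (-2,1) (-1,1) (-1,1) (-1,1) (-1,1)
{N/Mid/c/Out, N/Mid/a/Out} → row (1,2) (4,-1) (1,2) (4,-1) (2,-2) (2,-2) (2,-2) (2,-2)
{N/Mid/c/In, N/Mid/a/In} → row (-1,1) (4,1) (-1,1) (4,1) (2,-2) (2,-2) (2,-2) (2,-2)
{N/Lo/c/Out, N/Lo/a/Out} → row (1,2) (4,-1) (1,2) (4,-1) (-1,1) (-1,1) (-1,1) (-1,1)
{N/Lo/c/In, N/Lo/a/In} → row (-1,1) (4,1) (-1,1) (4,1) (-1,1) (-1,1) (-1,1) (-1,1)
That's 8 distinct rows out of 16 strategies.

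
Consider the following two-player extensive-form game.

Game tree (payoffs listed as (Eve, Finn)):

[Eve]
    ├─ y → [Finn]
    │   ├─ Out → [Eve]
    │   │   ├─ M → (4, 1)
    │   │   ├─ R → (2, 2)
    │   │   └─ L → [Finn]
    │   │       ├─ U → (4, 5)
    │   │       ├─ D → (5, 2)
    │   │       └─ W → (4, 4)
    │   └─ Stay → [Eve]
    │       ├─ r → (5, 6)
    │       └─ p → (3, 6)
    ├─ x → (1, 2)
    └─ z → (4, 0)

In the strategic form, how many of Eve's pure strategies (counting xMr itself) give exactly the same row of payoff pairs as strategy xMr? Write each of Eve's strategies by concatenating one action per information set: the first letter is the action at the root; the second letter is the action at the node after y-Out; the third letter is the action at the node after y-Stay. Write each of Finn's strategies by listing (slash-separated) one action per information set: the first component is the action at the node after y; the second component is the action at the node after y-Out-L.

Row for xMr (columns Out/U, Out/D, Out/W, Stay/U, Stay/D, Stay/W): (1,2) (1,2) (1,2) (1,2) (1,2) (1,2).
Under xMr, Eve's choice at the node after y-Out and at the node after y-Stay can never be reached regardless of what Finn does, so varying those choices leaves every outcome unchanged.
Holding the reachable choices fixed and varying the unreachable ones freely already gives 3 × 2 = 6 equivalent strategies.
No other strategy reproduces this row, so those 6 are the full class: xMr, xMp, xRr, xRp, xLr, xLp.

6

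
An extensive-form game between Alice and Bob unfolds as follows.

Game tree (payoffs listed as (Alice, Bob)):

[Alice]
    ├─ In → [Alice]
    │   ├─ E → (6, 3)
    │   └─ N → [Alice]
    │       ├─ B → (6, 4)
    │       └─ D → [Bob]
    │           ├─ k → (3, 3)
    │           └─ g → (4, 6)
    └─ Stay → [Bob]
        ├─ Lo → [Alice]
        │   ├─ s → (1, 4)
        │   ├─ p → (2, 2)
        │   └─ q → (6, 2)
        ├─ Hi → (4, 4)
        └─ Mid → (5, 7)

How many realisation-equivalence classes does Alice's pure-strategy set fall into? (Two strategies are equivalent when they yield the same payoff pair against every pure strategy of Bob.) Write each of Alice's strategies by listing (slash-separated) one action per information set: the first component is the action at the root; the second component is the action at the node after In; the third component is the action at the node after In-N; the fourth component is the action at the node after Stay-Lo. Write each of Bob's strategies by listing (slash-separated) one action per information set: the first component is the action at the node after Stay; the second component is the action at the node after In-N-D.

6

Alice has 24 pure strategies: In/E/B/s, In/E/B/p, In/E/B/q, In/E/D/s, In/E/D/p, In/E/D/q, In/N/B/s, In/N/B/p, In/N/B/q, In/N/D/s, In/N/D/p, In/N/D/q, Stay/E/B/s, Stay/E/B/p, Stay/E/B/q, Stay/E/D/s, Stay/E/D/p, Stay/E/D/q, Stay/N/B/s, Stay/N/B/p, Stay/N/B/q, Stay/N/D/s, Stay/N/D/p, Stay/N/D/q. Columns: Lo/k, Lo/g, Hi/k, Hi/g, Mid/k, Mid/g.
{In/E/B/s, In/E/B/p, In/E/B/q, In/E/D/s, In/E/D/p, In/E/D/q} → row (6,3) (6,3) (6,3) (6,3) (6,3) (6,3)
{In/N/B/s, In/N/B/p, In/N/B/q} → row (6,4) (6,4) (6,4) (6,4) (6,4) (6,4)
{In/N/D/s, In/N/D/p, In/N/D/q} → row (3,3) (4,6) (3,3) (4,6) (3,3) (4,6)
{Stay/E/B/s, Stay/E/D/s, Stay/N/B/s, Stay/N/D/s} → row (1,4) (1,4) (4,4) (4,4) (5,7) (5,7)
{Stay/E/B/p, Stay/E/D/p, Stay/N/B/p, Stay/N/D/p} → row (2,2) (2,2) (4,4) (4,4) (5,7) (5,7)
{Stay/E/B/q, Stay/E/D/q, Stay/N/B/q, Stay/N/D/q} → row (6,2) (6,2) (4,4) (4,4) (5,7) (5,7)
That's 6 distinct rows out of 24 strategies.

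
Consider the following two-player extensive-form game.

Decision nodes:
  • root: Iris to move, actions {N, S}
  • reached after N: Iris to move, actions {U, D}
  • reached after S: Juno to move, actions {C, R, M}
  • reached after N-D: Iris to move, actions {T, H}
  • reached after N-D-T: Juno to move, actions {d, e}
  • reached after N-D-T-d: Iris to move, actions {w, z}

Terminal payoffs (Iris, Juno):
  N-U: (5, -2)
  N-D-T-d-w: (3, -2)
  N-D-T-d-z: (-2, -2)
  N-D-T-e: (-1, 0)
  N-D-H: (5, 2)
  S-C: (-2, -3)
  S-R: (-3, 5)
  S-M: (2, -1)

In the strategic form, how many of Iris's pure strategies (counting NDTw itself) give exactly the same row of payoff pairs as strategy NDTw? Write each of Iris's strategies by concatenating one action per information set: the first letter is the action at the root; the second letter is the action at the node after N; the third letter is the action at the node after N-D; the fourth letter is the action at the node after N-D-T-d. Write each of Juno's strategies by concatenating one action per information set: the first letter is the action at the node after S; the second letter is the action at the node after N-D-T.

1

Row for NDTw (columns Cd, Ce, Rd, Re, Md, Me): (3,-2) (-1,0) (3,-2) (-1,0) (3,-2) (-1,0).
Every one of Iris's information sets is on the play path for some reply by Juno when Iris follows NDTw.
Changing the action at any of them therefore changes at least one column, so only NDTw itself gives this row.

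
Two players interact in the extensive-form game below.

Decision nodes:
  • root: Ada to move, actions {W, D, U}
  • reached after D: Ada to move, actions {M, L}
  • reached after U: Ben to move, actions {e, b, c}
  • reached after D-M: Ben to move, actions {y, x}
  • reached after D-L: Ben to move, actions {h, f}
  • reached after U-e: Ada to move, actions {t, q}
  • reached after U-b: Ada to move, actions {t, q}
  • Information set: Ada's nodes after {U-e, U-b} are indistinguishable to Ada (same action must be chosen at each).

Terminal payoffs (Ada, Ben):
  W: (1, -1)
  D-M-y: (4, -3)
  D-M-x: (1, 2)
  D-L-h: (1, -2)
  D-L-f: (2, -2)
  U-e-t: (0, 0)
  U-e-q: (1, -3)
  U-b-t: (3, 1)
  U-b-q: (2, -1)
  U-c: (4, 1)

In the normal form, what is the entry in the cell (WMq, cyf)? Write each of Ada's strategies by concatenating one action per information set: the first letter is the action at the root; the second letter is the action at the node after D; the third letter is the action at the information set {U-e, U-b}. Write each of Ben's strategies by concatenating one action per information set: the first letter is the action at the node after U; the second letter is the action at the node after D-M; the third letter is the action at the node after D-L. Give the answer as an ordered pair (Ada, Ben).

Trace the play path from the root:
  Ada plays W
→ terminal payoff (1, -1).
(Ada's choice at the node after D is never reached on this path, so it doesn't affect the outcome.)

(1, -1)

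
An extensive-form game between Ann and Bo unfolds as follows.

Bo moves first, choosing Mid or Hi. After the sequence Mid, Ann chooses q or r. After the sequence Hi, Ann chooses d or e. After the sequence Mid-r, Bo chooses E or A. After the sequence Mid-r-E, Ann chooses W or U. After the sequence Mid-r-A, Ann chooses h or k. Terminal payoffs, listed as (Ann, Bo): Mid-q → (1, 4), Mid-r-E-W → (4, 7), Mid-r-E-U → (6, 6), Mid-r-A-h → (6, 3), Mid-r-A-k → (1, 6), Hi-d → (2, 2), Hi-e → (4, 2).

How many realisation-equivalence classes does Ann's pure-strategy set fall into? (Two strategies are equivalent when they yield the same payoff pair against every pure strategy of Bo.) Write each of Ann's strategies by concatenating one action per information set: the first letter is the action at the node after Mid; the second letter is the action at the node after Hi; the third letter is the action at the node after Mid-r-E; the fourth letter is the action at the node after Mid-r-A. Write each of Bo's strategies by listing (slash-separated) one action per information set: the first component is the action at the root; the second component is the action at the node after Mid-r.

10

Ann has 16 pure strategies: qdWh, qdWk, qdUh, qdUk, qeWh, qeWk, qeUh, qeUk, rdWh, rdWk, rdUh, rdUk, reWh, reWk, reUh, reUk. Columns: Mid/E, Mid/A, Hi/E, Hi/A.
{qdWh, qdWk, qdUh, qdUk} → row (1,4) (1,4) (2,2) (2,2)
{qeWh, qeWk, qeUh, qeUk} → row (1,4) (1,4) (4,2) (4,2)
{rdWh} → row (4,7) (6,3) (2,2) (2,2)
{rdWk} → row (4,7) (1,6) (2,2) (2,2)
{rdUh} → row (6,6) (6,3) (2,2) (2,2)
{rdUk} → row (6,6) (1,6) (2,2) (2,2)
{reWh} → row (4,7) (6,3) (4,2) (4,2)
{reWk} → row (4,7) (1,6) (4,2) (4,2)
{reUh} → row (6,6) (6,3) (4,2) (4,2)
{reUk} → row (6,6) (1,6) (4,2) (4,2)
That's 10 distinct rows out of 16 strategies.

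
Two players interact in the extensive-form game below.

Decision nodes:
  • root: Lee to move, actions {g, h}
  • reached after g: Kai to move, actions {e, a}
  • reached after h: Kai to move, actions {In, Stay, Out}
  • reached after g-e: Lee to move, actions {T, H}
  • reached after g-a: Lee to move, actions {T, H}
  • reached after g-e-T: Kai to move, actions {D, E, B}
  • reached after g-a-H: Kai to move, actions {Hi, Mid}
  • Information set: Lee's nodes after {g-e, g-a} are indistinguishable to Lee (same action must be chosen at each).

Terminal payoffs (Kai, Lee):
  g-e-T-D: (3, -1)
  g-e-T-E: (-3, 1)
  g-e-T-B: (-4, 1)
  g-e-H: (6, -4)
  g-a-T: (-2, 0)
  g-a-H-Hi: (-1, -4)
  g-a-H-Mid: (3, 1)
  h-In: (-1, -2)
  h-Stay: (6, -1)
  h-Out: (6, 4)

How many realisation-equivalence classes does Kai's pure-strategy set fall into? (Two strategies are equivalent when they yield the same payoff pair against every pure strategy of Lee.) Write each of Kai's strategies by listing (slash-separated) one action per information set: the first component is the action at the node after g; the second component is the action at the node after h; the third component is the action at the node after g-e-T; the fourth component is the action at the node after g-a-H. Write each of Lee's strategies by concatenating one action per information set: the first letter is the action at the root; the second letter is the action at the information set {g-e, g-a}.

15

Kai has 36 pure strategies: e/In/D/Hi, e/In/D/Mid, e/In/E/Hi, e/In/E/Mid, e/In/B/Hi, e/In/B/Mid, e/Stay/D/Hi, e/Stay/D/Mid, e/Stay/E/Hi, e/Stay/E/Mid, e/Stay/B/Hi, e/Stay/B/Mid, e/Out/D/Hi, e/Out/D/Mid, e/Out/E/Hi, e/Out/E/Mid, e/Out/B/Hi, e/Out/B/Mid, a/In/D/Hi, a/In/D/Mid, a/In/E/Hi, a/In/E/Mid, a/In/B/Hi, a/In/B/Mid, a/Stay/D/Hi, a/Stay/D/Mid, a/Stay/E/Hi, a/Stay/E/Mid, a/Stay/B/Hi, a/Stay/B/Mid, a/Out/D/Hi, a/Out/D/Mid, a/Out/E/Hi, a/Out/E/Mid, a/Out/B/Hi, a/Out/B/Mid. Columns: gT, gH, hT, hH.
{e/In/D/Hi, e/In/D/Mid} → row (3,-1) (6,-4) (-1,-2) (-1,-2)
{e/In/E/Hi, e/In/E/Mid} → row (-3,1) (6,-4) (-1,-2) (-1,-2)
{e/In/B/Hi, e/In/B/Mid} → row (-4,1) (6,-4) (-1,-2) (-1,-2)
{e/Stay/D/Hi, e/Stay/D/Mid} → row (3,-1) (6,-4) (6,-1) (6,-1)
{e/Stay/E/Hi, e/Stay/E/Mid} → row (-3,1) (6,-4) (6,-1) (6,-1)
{e/Stay/B/Hi, e/Stay/B/Mid} → row (-4,1) (6,-4) (6,-1) (6,-1)
{e/Out/D/Hi, e/Out/D/Mid} → row (3,-1) (6,-4) (6,4) (6,4)
{e/Out/E/Hi, e/Out/E/Mid} → row (-3,1) (6,-4) (6,4) (6,4)
{e/Out/B/Hi, e/Out/B/Mid} → row (-4,1) (6,-4) (6,4) (6,4)
{a/In/D/Hi, a/In/E/Hi, a/In/B/Hi} → row (-2,0) (-1,-4) (-1,-2) (-1,-2)
{a/In/D/Mid, a/In/E/Mid, a/In/B/Mid} → row (-2,0) (3,1) (-1,-2) (-1,-2)
{a/Stay/D/Hi, a/Stay/E/Hi, a/Stay/B/Hi} → row (-2,0) (-1,-4) (6,-1) (6,-1)
{a/Stay/D/Mid, a/Stay/E/Mid, a/Stay/B/Mid} → row (-2,0) (3,1) (6,-1) (6,-1)
{a/Out/D/Hi, a/Out/E/Hi, a/Out/B/Hi} → row (-2,0) (-1,-4) (6,4) (6,4)
{a/Out/D/Mid, a/Out/E/Mid, a/Out/B/Mid} → row (-2,0) (3,1) (6,4) (6,4)
That's 15 distinct rows out of 36 strategies.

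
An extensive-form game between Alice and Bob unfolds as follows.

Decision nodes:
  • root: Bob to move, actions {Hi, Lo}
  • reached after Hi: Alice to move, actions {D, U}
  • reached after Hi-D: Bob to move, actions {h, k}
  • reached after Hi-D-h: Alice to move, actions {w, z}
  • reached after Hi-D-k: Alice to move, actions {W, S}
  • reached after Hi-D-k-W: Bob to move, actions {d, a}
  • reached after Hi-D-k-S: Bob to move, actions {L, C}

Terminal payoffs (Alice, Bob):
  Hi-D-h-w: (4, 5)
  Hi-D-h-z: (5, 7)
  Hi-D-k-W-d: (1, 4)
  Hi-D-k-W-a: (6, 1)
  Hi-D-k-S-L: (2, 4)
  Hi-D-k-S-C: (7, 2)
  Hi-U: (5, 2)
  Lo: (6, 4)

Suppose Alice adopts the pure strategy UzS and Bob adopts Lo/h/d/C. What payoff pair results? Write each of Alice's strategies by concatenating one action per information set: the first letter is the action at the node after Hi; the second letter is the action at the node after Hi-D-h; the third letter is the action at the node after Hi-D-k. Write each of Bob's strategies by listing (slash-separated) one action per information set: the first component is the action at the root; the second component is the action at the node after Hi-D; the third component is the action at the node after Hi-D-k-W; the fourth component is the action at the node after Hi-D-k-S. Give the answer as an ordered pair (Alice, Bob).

Trace the play path from the root:
  Bob plays Lo
→ terminal payoff (6, 4).
(Alice's choice at the node after Hi is never reached on this path, so it doesn't affect the outcome.)

(6, 4)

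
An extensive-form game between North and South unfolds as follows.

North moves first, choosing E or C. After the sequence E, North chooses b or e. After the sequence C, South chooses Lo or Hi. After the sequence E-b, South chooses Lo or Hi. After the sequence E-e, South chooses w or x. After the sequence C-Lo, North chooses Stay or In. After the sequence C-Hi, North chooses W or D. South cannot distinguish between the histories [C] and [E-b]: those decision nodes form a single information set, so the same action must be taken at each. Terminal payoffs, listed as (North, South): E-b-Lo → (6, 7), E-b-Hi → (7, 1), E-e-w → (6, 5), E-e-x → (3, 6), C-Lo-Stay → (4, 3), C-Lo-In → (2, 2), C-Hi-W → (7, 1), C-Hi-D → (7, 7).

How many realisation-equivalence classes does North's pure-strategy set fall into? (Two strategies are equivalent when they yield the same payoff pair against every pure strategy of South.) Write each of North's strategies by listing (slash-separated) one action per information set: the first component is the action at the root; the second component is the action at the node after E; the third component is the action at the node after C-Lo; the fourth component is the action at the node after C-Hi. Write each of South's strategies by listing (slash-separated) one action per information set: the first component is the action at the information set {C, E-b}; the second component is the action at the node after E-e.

North has 16 pure strategies: E/b/Stay/W, E/b/Stay/D, E/b/In/W, E/b/In/D, E/e/Stay/W, E/e/Stay/D, E/e/In/W, E/e/In/D, C/b/Stay/W, C/b/Stay/D, C/b/In/W, C/b/In/D, C/e/Stay/W, C/e/Stay/D, C/e/In/W, C/e/In/D. Columns: Lo/w, Lo/x, Hi/w, Hi/x.
{E/b/Stay/W, E/b/Stay/D, E/b/In/W, E/b/In/D} → row (6,7) (6,7) (7,1) (7,1)
{E/e/Stay/W, E/e/Stay/D, E/e/In/W, E/e/In/D} → row (6,5) (3,6) (6,5) (3,6)
{C/b/Stay/W, C/e/Stay/W} → row (4,3) (4,3) (7,1) (7,1)
{C/b/Stay/D, C/e/Stay/D} → row (4,3) (4,3) (7,7) (7,7)
{C/b/In/W, C/e/In/W} → row (2,2) (2,2) (7,1) (7,1)
{C/b/In/D, C/e/In/D} → row (2,2) (2,2) (7,7) (7,7)
That's 6 distinct rows out of 16 strategies.

6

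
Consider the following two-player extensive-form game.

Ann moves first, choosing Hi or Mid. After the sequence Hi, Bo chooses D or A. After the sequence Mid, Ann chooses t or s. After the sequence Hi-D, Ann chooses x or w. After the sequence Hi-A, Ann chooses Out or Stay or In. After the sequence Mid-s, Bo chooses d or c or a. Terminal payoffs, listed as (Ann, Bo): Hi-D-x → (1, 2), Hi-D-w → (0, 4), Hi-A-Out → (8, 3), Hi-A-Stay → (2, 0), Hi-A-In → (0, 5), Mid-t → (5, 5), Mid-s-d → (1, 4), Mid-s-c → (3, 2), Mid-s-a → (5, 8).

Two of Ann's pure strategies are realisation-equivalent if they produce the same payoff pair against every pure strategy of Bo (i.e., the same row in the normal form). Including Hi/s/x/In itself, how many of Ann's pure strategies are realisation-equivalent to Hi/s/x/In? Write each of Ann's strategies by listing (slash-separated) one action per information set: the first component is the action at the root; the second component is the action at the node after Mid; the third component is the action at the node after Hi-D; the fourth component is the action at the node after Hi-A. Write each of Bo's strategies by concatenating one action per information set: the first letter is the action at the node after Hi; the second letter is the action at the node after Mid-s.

Row for Hi/s/x/In (columns Dd, Dc, Da, Ad, Ac, Aa): (1,2) (1,2) (1,2) (0,5) (0,5) (0,5).
Under Hi/s/x/In, Ann's choice at the node after Mid can never be reached regardless of what Bo does, so varying those choices leaves every outcome unchanged.
Holding the reachable choices fixed and varying the unreachable one freely already gives 2 equivalent strategies.
No other strategy reproduces this row, so those 2 are the full class: Hi/t/x/In, Hi/s/x/In.

2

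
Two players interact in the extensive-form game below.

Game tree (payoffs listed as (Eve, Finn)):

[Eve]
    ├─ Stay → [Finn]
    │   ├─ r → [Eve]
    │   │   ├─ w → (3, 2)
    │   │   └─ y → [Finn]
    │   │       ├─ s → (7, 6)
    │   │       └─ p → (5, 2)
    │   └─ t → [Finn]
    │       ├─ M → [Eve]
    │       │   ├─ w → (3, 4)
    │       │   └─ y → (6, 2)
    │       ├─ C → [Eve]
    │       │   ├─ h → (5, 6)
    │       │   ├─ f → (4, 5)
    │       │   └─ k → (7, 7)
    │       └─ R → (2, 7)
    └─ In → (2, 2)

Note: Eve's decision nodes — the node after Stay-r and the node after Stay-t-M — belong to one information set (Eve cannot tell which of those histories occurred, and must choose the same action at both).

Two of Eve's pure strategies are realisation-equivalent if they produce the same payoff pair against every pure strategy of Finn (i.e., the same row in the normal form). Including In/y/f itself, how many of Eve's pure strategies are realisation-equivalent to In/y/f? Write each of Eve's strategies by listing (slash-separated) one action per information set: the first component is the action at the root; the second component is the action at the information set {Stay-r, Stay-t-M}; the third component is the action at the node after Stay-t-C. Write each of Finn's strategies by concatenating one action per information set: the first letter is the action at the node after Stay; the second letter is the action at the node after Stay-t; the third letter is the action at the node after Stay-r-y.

Row for In/y/f (columns rMs, rMp, rCs, rCp, rRs, rRp, tMs, tMp, tCs, tCp, tRs, tRp): (2,2) (2,2) (2,2) (2,2) (2,2) (2,2) (2,2) (2,2) (2,2) (2,2) (2,2) (2,2).
Under In/y/f, Eve's choice at the information set {Stay-r, Stay-t-M} and at the node after Stay-t-C can never be reached regardless of what Finn does, so varying those choices leaves every outcome unchanged.
Holding the reachable choices fixed and varying the unreachable ones freely already gives 2 × 3 = 6 equivalent strategies.
No other strategy reproduces this row, so those 6 are the full class: In/w/h, In/w/f, In/w/k, In/y/h, In/y/f, In/y/k.

6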